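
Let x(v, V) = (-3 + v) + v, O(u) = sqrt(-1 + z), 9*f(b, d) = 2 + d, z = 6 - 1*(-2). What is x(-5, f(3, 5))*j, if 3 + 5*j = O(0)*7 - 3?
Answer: 78/5 - 91*sqrt(7)/5 ≈ -32.553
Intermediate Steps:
z = 8 (z = 6 + 2 = 8)
f(b, d) = 2/9 + d/9 (f(b, d) = (2 + d)/9 = 2/9 + d/9)
O(u) = sqrt(7) (O(u) = sqrt(-1 + 8) = sqrt(7))
x(v, V) = -3 + 2*v
j = -6/5 + 7*sqrt(7)/5 (j = -3/5 + (sqrt(7)*7 - 3)/5 = -3/5 + (7*sqrt(7) - 3)/5 = -3/5 + (-3 + 7*sqrt(7))/5 = -3/5 + (-3/5 + 7*sqrt(7)/5) = -6/5 + 7*sqrt(7)/5 ≈ 2.5041)
x(-5, f(3, 5))*j = (-3 + 2*(-5))*(-6/5 + 7*sqrt(7)/5) = (-3 - 10)*(-6/5 + 7*sqrt(7)/5) = -13*(-6/5 + 7*sqrt(7)/5) = 78/5 - 91*sqrt(7)/5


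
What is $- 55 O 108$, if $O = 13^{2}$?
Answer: $-1003860$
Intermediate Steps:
$O = 169$
$- 55 O 108 = \left(-55\right) 169 \cdot 108 = \left(-9295\right) 108 = -1003860$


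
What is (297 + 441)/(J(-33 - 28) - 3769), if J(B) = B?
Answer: -369/1915 ≈ -0.19269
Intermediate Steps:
(297 + 441)/(J(-33 - 28) - 3769) = (297 + 441)/((-33 - 28) - 3769) = 738/(-61 - 3769) = 738/(-3830) = 738*(-1/3830) = -369/1915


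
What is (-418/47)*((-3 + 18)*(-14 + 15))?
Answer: -6270/47 ≈ -133.40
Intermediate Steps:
(-418/47)*((-3 + 18)*(-14 + 15)) = (-418/47)*(15*1) = -38*11/47*15 = -418/47*15 = -6270/47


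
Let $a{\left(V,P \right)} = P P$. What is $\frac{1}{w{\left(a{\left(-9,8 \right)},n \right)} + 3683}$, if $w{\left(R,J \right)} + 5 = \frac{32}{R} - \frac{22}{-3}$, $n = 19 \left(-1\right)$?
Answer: $\frac{6}{22115} \approx 0.00027131$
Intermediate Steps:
$n = -19$
$a{\left(V,P \right)} = P^{2}$
$w{\left(R,J \right)} = \frac{7}{3} + \frac{32}{R}$ ($w{\left(R,J \right)} = -5 + \left(\frac{32}{R} - \frac{22}{-3}\right) = -5 + \left(\frac{32}{R} - - \frac{22}{3}\right) = -5 + \left(\frac{32}{R} + \frac{22}{3}\right) = -5 + \left(\frac{22}{3} + \frac{32}{R}\right) = \frac{7}{3} + \frac{32}{R}$)
$\frac{1}{w{\left(a{\left(-9,8 \right)},n \right)} + 3683} = \frac{1}{\left(\frac{7}{3} + \frac{32}{8^{2}}\right) + 3683} = \frac{1}{\left(\frac{7}{3} + \frac{32}{64}\right) + 3683} = \frac{1}{\left(\frac{7}{3} + 32 \cdot \frac{1}{64}\right) + 3683} = \frac{1}{\left(\frac{7}{3} + \frac{1}{2}\right) + 3683} = \frac{1}{\frac{17}{6} + 3683} = \frac{1}{\frac{22115}{6}} = \frac{6}{22115}$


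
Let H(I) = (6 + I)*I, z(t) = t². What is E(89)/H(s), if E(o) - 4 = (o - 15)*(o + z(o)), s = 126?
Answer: 74093/2079 ≈ 35.639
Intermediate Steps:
E(o) = 4 + (-15 + o)*(o + o²) (E(o) = 4 + (o - 15)*(o + o²) = 4 + (-15 + o)*(o + o²))
H(I) = I*(6 + I)
E(89)/H(s) = (4 + 89³ - 15*89 - 14*89²)/((126*(6 + 126))) = (4 + 704969 - 1335 - 14*7921)/((126*132)) = (4 + 704969 - 1335 - 110894)/16632 = 592744*(1/16632) = 74093/2079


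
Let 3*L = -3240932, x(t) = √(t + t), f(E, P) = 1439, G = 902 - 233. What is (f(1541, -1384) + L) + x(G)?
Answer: -3236615/3 + √1338 ≈ -1.0788e+6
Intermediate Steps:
G = 669
x(t) = √2*√t (x(t) = √(2*t) = √2*√t)
L = -3240932/3 (L = (⅓)*(-3240932) = -3240932/3 ≈ -1.0803e+6)
(f(1541, -1384) + L) + x(G) = (1439 - 3240932/3) + √2*√669 = -3236615/3 + √1338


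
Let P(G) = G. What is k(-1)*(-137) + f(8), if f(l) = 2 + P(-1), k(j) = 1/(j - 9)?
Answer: 147/10 ≈ 14.700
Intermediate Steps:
k(j) = 1/(-9 + j)
f(l) = 1 (f(l) = 2 - 1 = 1)
k(-1)*(-137) + f(8) = -137/(-9 - 1) + 1 = -137/(-10) + 1 = -⅒*(-137) + 1 = 137/10 + 1 = 147/10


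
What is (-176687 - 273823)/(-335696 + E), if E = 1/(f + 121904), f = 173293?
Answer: 132989200470/99096452111 ≈ 1.3420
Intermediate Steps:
E = 1/295197 (E = 1/(173293 + 121904) = 1/295197 ≈ 3.3876e-6)
(-176687 - 273823)/(-335696 + E) = (-176687 - 273823)/(-335696 + 1/295197) = -450510/(-99096452111/295197) = -450510*(-295197/99096452111) = 132989200470/99096452111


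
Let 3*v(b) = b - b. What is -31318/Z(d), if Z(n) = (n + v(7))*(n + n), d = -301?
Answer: -2237/12943 ≈ -0.17283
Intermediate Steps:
v(b) = 0 (v(b) = (b - b)/3 = (⅓)*0 = 0)
Z(n) = 2*n² (Z(n) = (n + 0)*(n + n) = n*(2*n) = 2*n²)
-31318/Z(d) = -31318/(2*(-301)²) = -31318/(2*90601) = -31318/181202 = -31318*1/181202 = -2237/12943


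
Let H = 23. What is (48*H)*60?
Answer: 66240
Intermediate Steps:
(48*H)*60 = (48*23)*60 = 1104*60 = 66240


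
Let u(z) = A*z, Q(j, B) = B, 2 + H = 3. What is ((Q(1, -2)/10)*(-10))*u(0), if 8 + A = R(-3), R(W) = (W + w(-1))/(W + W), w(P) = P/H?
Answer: 0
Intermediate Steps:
H = 1 (H = -2 + 3 = 1)
w(P) = P (w(P) = P/1 = P*1 = P)
R(W) = (-1 + W)/(2*W) (R(W) = (W - 1)/(W + W) = (-1 + W)/((2*W)) = (-1 + W)*(1/(2*W)) = (-1 + W)/(2*W))
A = -22/3 (A = -8 + (½)*(-1 - 3)/(-3) = -8 + (½)*(-⅓)*(-4) = -8 + ⅔ = -22/3 ≈ -7.3333)
u(z) = -22*z/3
((Q(1, -2)/10)*(-10))*u(0) = (-2/10*(-10))*(-22/3*0) = (-2*⅒*(-10))*0 = -⅕*(-10)*0 = 2*0 = 0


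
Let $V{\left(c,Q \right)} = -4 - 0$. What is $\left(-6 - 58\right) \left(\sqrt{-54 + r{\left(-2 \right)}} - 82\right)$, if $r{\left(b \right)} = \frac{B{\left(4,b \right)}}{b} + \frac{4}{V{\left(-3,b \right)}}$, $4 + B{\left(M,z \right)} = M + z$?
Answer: $5248 - 192 i \sqrt{6} \approx 5248.0 - 470.3 i$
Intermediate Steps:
$V{\left(c,Q \right)} = -4$ ($V{\left(c,Q \right)} = -4 + 0 = -4$)
$B{\left(M,z \right)} = -4 + M + z$ ($B{\left(M,z \right)} = -4 + \left(M + z\right) = -4 + M + z$)
$r{\left(b \right)} = 0$ ($r{\left(b \right)} = \frac{-4 + 4 + b}{b} + \frac{4}{-4} = \frac{b}{b} + 4 \left(- \frac{1}{4}\right) = 1 - 1 = 0$)
$\left(-6 - 58\right) \left(\sqrt{-54 + r{\left(-2 \right)}} - 82\right) = \left(-6 - 58\right) \left(\sqrt{-54 + 0} - 82\right) = - 64 \left(\sqrt{-54} - 82\right) = - 64 \left(3 i \sqrt{6} - 82\right) = - 64 \left(-82 + 3 i \sqrt{6}\right) = 5248 - 192 i \sqrt{6}$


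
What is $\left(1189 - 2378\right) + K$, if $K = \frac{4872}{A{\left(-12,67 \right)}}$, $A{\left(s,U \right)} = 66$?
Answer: $- \frac{12267}{11} \approx -1115.2$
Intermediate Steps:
$K = \frac{812}{11}$ ($K = \frac{4872}{66} = 4872 \cdot \frac{1}{66} = \frac{812}{11} \approx 73.818$)
$\left(1189 - 2378\right) + K = \left(1189 - 2378\right) + \frac{812}{11} = -1189 + \frac{812}{11} = - \frac{12267}{11}$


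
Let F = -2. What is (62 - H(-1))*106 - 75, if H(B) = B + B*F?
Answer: 6391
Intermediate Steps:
H(B) = -B (H(B) = B + B*(-2) = B - 2*B = -B)
(62 - H(-1))*106 - 75 = (62 - (-1)*(-1))*106 - 75 = (62 - 1*1)*106 - 75 = (62 - 1)*106 - 75 = 61*106 - 75 = 6466 - 75 = 6391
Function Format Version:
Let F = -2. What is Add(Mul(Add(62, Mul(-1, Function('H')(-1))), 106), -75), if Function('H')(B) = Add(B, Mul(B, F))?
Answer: 6391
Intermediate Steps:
Function('H')(B) = Mul(-1, B) (Function('H')(B) = Add(B, Mul(B, -2)) = Add(B, Mul(-2, B)) = Mul(-1, B))
Add(Mul(Add(62, Mul(-1, Function('H')(-1))), 106), -75) = Add(Mul(Add(62, Mul(-1, Mul(-1, -1))), 106), -75) = Add(Mul(Add(62, Mul(-1, 1)), 106), -75) = Add(Mul(Add(62, -1), 106), -75) = Add(Mul(61, 106), -75) = Add(6466, -75) = 6391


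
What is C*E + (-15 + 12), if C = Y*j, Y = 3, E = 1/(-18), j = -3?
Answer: -5/2 ≈ -2.5000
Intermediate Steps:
E = -1/18 ≈ -0.055556
C = -9 (C = 3*(-3) = -9)
C*E + (-15 + 12) = -9*(-1/18) + (-15 + 12) = 1/2 - 3 = -5/2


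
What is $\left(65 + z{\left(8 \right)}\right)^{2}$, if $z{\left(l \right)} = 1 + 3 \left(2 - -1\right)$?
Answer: $5625$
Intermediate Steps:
$z{\left(l \right)} = 10$ ($z{\left(l \right)} = 1 + 3 \left(2 + 1\right) = 1 + 3 \cdot 3 = 1 + 9 = 10$)
$\left(65 + z{\left(8 \right)}\right)^{2} = \left(65 + 10\right)^{2} = 75^{2} = 5625$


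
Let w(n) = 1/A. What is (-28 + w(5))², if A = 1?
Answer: 729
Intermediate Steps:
w(n) = 1 (w(n) = 1/1 = 1)
(-28 + w(5))² = (-28 + 1)² = (-27)² = 729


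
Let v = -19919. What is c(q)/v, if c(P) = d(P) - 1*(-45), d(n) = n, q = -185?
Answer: 140/19919 ≈ 0.0070285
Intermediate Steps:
c(P) = 45 + P (c(P) = P - 1*(-45) = P + 45 = 45 + P)
c(q)/v = (45 - 185)/(-19919) = -140*(-1/19919) = 140/19919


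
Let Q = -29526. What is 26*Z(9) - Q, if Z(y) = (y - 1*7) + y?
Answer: 29812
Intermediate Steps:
Z(y) = -7 + 2*y (Z(y) = (y - 7) + y = (-7 + y) + y = -7 + 2*y)
26*Z(9) - Q = 26*(-7 + 2*9) - 1*(-29526) = 26*(-7 + 18) + 29526 = 26*11 + 29526 = 286 + 29526 = 29812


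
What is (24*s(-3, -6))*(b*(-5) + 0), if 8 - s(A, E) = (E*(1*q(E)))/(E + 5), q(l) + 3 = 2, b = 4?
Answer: -6720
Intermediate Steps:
q(l) = -1 (q(l) = -3 + 2 = -1)
s(A, E) = 8 + E/(5 + E) (s(A, E) = 8 - E*(1*(-1))/(E + 5) = 8 - E*(-1)/(5 + E) = 8 - (-E)/(5 + E) = 8 - (-1)*E/(5 + E) = 8 + E/(5 + E))
(24*s(-3, -6))*(b*(-5) + 0) = (24*((40 + 9*(-6))/(5 - 6)))*(4*(-5) + 0) = (24*((40 - 54)/(-1)))*(-20 + 0) = (24*(-1*(-14)))*(-20) = (24*14)*(-20) = 336*(-20) = -6720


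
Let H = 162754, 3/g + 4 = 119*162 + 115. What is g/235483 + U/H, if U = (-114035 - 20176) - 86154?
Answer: -335379361436831/247699646576266 ≈ -1.3540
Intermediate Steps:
g = 1/6463 (g = 3/(-4 + (119*162 + 115)) = 3/(-4 + (19278 + 115)) = 3/(-4 + 19393) = 3/19389 = 3*(1/19389) = 1/6463 ≈ 0.00015473)
U = -220365 (U = -134211 - 86154 = -220365)
g/235483 + U/H = (1/6463)/235483 - 220365/162754 = (1/6463)*(1/235483) - 220365*1/162754 = 1/1521926629 - 220365/162754 = -335379361436831/247699646576266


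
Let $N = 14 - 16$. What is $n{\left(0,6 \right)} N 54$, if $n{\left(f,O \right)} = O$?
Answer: $-648$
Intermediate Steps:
$N = -2$
$n{\left(0,6 \right)} N 54 = 6 \left(-2\right) 54 = \left(-12\right) 54 = -648$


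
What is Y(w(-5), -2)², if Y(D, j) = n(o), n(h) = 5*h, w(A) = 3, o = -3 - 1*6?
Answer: 2025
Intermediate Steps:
o = -9 (o = -3 - 6 = -9)
Y(D, j) = -45 (Y(D, j) = 5*(-9) = -45)
Y(w(-5), -2)² = (-45)² = 2025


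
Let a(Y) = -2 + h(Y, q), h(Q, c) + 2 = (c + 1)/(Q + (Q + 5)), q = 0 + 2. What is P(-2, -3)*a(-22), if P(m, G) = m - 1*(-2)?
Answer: 0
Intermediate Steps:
q = 2
h(Q, c) = -2 + (1 + c)/(5 + 2*Q) (h(Q, c) = -2 + (c + 1)/(Q + (Q + 5)) = -2 + (1 + c)/(Q + (5 + Q)) = -2 + (1 + c)/(5 + 2*Q))
P(m, G) = 2 + m (P(m, G) = m + 2 = 2 + m)
a(Y) = -2 + (-7 - 4*Y)/(5 + 2*Y) (a(Y) = -2 + (-9 + 2 - 4*Y)/(5 + 2*Y) = -2 + (-7 - 4*Y)/(5 + 2*Y))
P(-2, -3)*a(-22) = (2 - 2)*((-17 - 8*(-22))/(5 + 2*(-22))) = 0*((-17 + 176)/(5 - 44)) = 0*(159/(-39)) = 0*(-1/39*159) = 0*(-53/13) = 0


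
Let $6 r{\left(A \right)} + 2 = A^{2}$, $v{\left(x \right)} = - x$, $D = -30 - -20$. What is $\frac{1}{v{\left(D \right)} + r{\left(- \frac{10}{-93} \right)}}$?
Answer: $\frac{25947}{250871} \approx 0.10343$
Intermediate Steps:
$D = -10$ ($D = -30 + 20 = -10$)
$r{\left(A \right)} = - \frac{1}{3} + \frac{A^{2}}{6}$
$\frac{1}{v{\left(D \right)} + r{\left(- \frac{10}{-93} \right)}} = \frac{1}{\left(-1\right) \left(-10\right) - \left(\frac{1}{3} - \frac{\left(- \frac{10}{-93}\right)^{2}}{6}\right)} = \frac{1}{10 - \left(\frac{1}{3} - \frac{\left(\left(-10\right) \left(- \frac{1}{93}\right)\right)^{2}}{6}\right)} = \frac{1}{10 - \left(\frac{1}{3} - \frac{\left(\frac{10}{93}\right)^{2}}{6}\right)} = \frac{1}{10 + \left(- \frac{1}{3} + \frac{1}{6} \cdot \frac{100}{8649}\right)} = \frac{1}{10 + \left(- \frac{1}{3} + \frac{50}{25947}\right)} = \frac{1}{10 - \frac{8599}{25947}} = \frac{1}{\frac{250871}{25947}} = \frac{25947}{250871}$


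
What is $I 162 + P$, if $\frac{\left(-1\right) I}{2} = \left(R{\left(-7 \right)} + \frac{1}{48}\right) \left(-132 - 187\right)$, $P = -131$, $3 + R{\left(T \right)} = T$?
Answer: $- \frac{4126151}{4} \approx -1.0315 \cdot 10^{6}$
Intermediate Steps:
$R{\left(T \right)} = -3 + T$
$I = - \frac{152801}{24}$ ($I = - 2 \left(\left(-3 - 7\right) + \frac{1}{48}\right) \left(-132 - 187\right) = - 2 \left(-10 + \frac{1}{48}\right) \left(-319\right) = - 2 \left(\left(- \frac{479}{48}\right) \left(-319\right)\right) = \left(-2\right) \frac{152801}{48} = - \frac{152801}{24} \approx -6366.7$)
$I 162 + P = \left(- \frac{152801}{24}\right) 162 - 131 = - \frac{4125627}{4} - 131 = - \frac{4126151}{4}$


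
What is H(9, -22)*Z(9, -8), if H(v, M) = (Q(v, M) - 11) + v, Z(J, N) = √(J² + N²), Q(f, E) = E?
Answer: -24*√145 ≈ -289.00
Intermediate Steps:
H(v, M) = -11 + M + v (H(v, M) = (M - 11) + v = (-11 + M) + v = -11 + M + v)
H(9, -22)*Z(9, -8) = (-11 - 22 + 9)*√(9² + (-8)²) = -24*√(81 + 64) = -24*√145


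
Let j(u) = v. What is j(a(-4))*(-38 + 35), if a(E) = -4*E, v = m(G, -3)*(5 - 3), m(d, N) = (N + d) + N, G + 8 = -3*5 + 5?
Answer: 144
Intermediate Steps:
G = -18 (G = -8 + (-3*5 + 5) = -8 + (-15 + 5) = -8 - 10 = -18)
m(d, N) = d + 2*N
v = -48 (v = (-18 + 2*(-3))*(5 - 3) = (-18 - 6)*2 = -24*2 = -48)
j(u) = -48
j(a(-4))*(-38 + 35) = -48*(-38 + 35) = -48*(-3) = 144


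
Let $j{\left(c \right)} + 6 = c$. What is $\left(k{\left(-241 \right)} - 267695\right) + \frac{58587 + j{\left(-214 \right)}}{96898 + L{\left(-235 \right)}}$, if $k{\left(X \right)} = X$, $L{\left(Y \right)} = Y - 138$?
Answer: $- \frac{25862464033}{96525} \approx -2.6794 \cdot 10^{5}$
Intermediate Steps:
$L{\left(Y \right)} = -138 + Y$
$j{\left(c \right)} = -6 + c$
$\left(k{\left(-241 \right)} - 267695\right) + \frac{58587 + j{\left(-214 \right)}}{96898 + L{\left(-235 \right)}} = \left(-241 - 267695\right) + \frac{58587 - 220}{96898 - 373} = -267936 + \frac{58587 - 220}{96898 - 373} = -267936 + \frac{58367}{96525} = - \frac{25862464033}{96525}$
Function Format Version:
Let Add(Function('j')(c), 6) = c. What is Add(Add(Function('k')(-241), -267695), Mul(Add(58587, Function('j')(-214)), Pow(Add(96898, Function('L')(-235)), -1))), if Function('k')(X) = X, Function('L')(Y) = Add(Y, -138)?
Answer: Rational(-25862464033, 96525) ≈ -2.6794e+5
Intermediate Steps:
Function('L')(Y) = Add(-138, Y)
Function('j')(c) = Add(-6, c)
Add(Add(Function('k')(-241), -267695), Mul(Add(58587, Function('j')(-214)), Pow(Add(96898, Function('L')(-235)), -1))) = Add(Add(-241, -267695), Mul(Add(58587, Add(-6, -214)), Pow(Add(96898, Add(-138, -235)), -1))) = Add(-267936, Mul(Add(58587, -220), Pow(Add(96898, -373), -1))) = Add(-267936, Mul(58367, Pow(96525, -1))) = Add(-267936, Mul(58367, Rational(1, 96525))) = Add(-267936, Rational(58367, 96525)) = Rational(-25862464033, 96525)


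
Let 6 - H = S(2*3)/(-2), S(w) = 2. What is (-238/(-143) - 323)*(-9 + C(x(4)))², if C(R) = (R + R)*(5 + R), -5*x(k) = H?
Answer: -10455185079/89375 ≈ -1.1698e+5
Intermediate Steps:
H = 7 (H = 6 - 2/(-2) = 6 - 2*(-1)/2 = 6 - 1*(-1) = 6 + 1 = 7)
x(k) = -7/5 (x(k) = -⅕*7 = -7/5)
C(R) = 2*R*(5 + R) (C(R) = (2*R)*(5 + R) = 2*R*(5 + R))
(-238/(-143) - 323)*(-9 + C(x(4)))² = (-238/(-143) - 323)*(-9 + 2*(-7/5)*(5 - 7/5))² = (-238*(-1/143) - 323)*(-9 + 2*(-7/5)*(18/5))² = (238/143 - 323)*(-9 - 252/25)² = -45951*(-477/25)²/143 = -45951/143*227529/625 = -10455185079/89375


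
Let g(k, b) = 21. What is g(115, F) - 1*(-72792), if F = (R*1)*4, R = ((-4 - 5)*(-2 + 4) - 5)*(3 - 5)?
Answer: 72813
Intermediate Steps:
R = 46 (R = (-9*2 - 5)*(-2) = (-18 - 5)*(-2) = -23*(-2) = 46)
F = 184 (F = (46*1)*4 = 46*4 = 184)
g(115, F) - 1*(-72792) = 21 - 1*(-72792) = 21 + 72792 = 72813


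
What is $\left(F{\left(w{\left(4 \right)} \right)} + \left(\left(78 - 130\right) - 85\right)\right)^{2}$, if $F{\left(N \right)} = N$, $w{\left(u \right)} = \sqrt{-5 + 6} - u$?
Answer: $19600$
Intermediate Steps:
$w{\left(u \right)} = 1 - u$ ($w{\left(u \right)} = \sqrt{1} - u = 1 - u$)
$\left(F{\left(w{\left(4 \right)} \right)} + \left(\left(78 - 130\right) - 85\right)\right)^{2} = \left(\left(1 - 4\right) + \left(\left(78 - 130\right) - 85\right)\right)^{2} = \left(\left(1 - 4\right) - 137\right)^{2} = \left(-3 - 137\right)^{2} = \left(-140\right)^{2} = 19600$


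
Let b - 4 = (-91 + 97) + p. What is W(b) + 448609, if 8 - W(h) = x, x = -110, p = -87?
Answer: 448727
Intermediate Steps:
b = -77 (b = 4 + ((-91 + 97) - 87) = 4 + (6 - 87) = 4 - 81 = -77)
W(h) = 118 (W(h) = 8 - 1*(-110) = 8 + 110 = 118)
W(b) + 448609 = 118 + 448609 = 448727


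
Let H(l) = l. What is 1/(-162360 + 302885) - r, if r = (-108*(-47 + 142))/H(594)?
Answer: 2427251/140525 ≈ 17.273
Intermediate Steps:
r = -190/11 (r = -108*(-47 + 142)/594 = -108*95*(1/594) = -10260*1/594 = -190/11 ≈ -17.273)
1/(-162360 + 302885) - r = 1/(-162360 + 302885) - 1*(-190/11) = 1/140525 + 190/11 = 2427251/140525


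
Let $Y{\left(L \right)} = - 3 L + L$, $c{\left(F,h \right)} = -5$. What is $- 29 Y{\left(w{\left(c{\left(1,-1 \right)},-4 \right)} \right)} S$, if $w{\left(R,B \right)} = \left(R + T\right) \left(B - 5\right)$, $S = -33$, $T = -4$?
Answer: $-155034$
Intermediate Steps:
$w{\left(R,B \right)} = \left(-5 + B\right) \left(-4 + R\right)$ ($w{\left(R,B \right)} = \left(R - 4\right) \left(B - 5\right) = \left(-4 + R\right) \left(-5 + B\right) = \left(-5 + B\right) \left(-4 + R\right)$)
$Y{\left(L \right)} = - 2 L$
$- 29 Y{\left(w{\left(c{\left(1,-1 \right)},-4 \right)} \right)} S = - 29 \left(- 2 \left(20 - -25 - -16 - -20\right)\right) \left(-33\right) = - 29 \left(- 2 \left(20 + 25 + 16 + 20\right)\right) \left(-33\right) = - 29 \left(\left(-2\right) 81\right) \left(-33\right) = \left(-29\right) \left(-162\right) \left(-33\right) = 4698 \left(-33\right) = -155034$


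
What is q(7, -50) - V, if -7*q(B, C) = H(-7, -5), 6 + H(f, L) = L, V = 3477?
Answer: -24328/7 ≈ -3475.4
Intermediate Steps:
H(f, L) = -6 + L
q(B, C) = 11/7 (q(B, C) = -(-6 - 5)/7 = -⅐*(-11) = 11/7)
q(7, -50) - V = 11/7 - 1*3477 = 11/7 - 3477 = -24328/7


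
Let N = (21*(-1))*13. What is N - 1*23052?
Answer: -23325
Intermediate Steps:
N = -273 (N = -21*13 = -273)
N - 1*23052 = -273 - 1*23052 = -273 - 23052 = -23325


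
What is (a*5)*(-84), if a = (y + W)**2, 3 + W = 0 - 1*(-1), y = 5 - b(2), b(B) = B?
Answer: -420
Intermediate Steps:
y = 3 (y = 5 - 1*2 = 5 - 2 = 3)
W = -2 (W = -3 + (0 - 1*(-1)) = -3 + (0 + 1) = -3 + 1 = -2)
a = 1 (a = (3 - 2)**2 = 1**2 = 1)
(a*5)*(-84) = (1*5)*(-84) = 5*(-84) = -420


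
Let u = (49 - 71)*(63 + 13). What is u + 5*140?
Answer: -972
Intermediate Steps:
u = -1672 (u = -22*76 = -1672)
u + 5*140 = -1672 + 5*140 = -1672 + 700 = -972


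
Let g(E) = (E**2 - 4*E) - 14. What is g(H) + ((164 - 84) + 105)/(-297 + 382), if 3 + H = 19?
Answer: 3063/17 ≈ 180.18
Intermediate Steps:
H = 16 (H = -3 + 19 = 16)
g(E) = -14 + E**2 - 4*E
g(H) + ((164 - 84) + 105)/(-297 + 382) = (-14 + 16**2 - 4*16) + ((164 - 84) + 105)/(-297 + 382) = (-14 + 256 - 64) + (80 + 105)/85 = 178 + (1/85)*185 = 178 + 37/17 = 3063/17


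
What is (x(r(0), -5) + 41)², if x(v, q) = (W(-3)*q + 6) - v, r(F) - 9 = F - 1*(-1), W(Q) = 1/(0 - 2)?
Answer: 6241/4 ≈ 1560.3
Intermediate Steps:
W(Q) = -½ (W(Q) = 1/(-2) = -½)
r(F) = 10 + F (r(F) = 9 + (F - 1*(-1)) = 9 + (F + 1) = 9 + (1 + F) = 10 + F)
x(v, q) = 6 - v - q/2 (x(v, q) = (-q/2 + 6) - v = (6 - q/2) - v = 6 - v - q/2)
(x(r(0), -5) + 41)² = ((6 - (10 + 0) - ½*(-5)) + 41)² = ((6 - 1*10 + 5/2) + 41)² = ((6 - 10 + 5/2) + 41)² = (-3/2 + 41)² = (79/2)² = 6241/4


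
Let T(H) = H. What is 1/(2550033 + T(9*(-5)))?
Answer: 1/2549988 ≈ 3.9216e-7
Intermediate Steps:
1/(2550033 + T(9*(-5))) = 1/(2550033 + 9*(-5)) = 1/(2550033 - 45) = 1/2549988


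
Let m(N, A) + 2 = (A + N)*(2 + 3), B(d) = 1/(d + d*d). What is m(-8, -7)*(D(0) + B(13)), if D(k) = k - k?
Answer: -11/26 ≈ -0.42308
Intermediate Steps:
B(d) = 1/(d + d²)
m(N, A) = -2 + 5*A + 5*N (m(N, A) = -2 + (A + N)*(2 + 3) = -2 + (A + N)*5 = -2 + (5*A + 5*N) = -2 + 5*A + 5*N)
D(k) = 0
m(-8, -7)*(D(0) + B(13)) = (-2 + 5*(-7) + 5*(-8))*(0 + 1/(13*(1 + 13))) = (-2 - 35 - 40)*(0 + (1/13)/14) = -77*(0 + (1/13)*(1/14)) = -77*(0 + 1/182) = -77*1/182 = -11/26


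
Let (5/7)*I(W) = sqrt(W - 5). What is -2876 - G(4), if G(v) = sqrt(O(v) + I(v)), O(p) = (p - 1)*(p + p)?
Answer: -2876 - sqrt(600 + 35*I)/5 ≈ -2880.9 - 0.14283*I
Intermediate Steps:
O(p) = 2*p*(-1 + p) (O(p) = (-1 + p)*(2*p) = 2*p*(-1 + p))
I(W) = 7*sqrt(-5 + W)/5 (I(W) = 7*sqrt(W - 5)/5 = 7*sqrt(-5 + W)/5)
G(v) = sqrt(7*sqrt(-5 + v)/5 + 2*v*(-1 + v)) (G(v) = sqrt(2*v*(-1 + v) + 7*sqrt(-5 + v)/5) = sqrt(7*sqrt(-5 + v)/5 + 2*v*(-1 + v)))
-2876 - G(4) = -2876 - sqrt(5)*sqrt(7*sqrt(-5 + 4) + 10*4*(-1 + 4))/5 = -2876 - sqrt(5)*sqrt(7*sqrt(-1) + 10*4*3)/5 = -2876 - sqrt(5)*sqrt(7*I + 120)/5 = -2876 - sqrt(5)*sqrt(120 + 7*I)/5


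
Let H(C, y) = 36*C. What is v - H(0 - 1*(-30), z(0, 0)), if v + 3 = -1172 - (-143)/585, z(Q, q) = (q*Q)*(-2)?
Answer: -101464/45 ≈ -2254.8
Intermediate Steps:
z(Q, q) = -2*Q*q (z(Q, q) = (Q*q)*(-2) = -2*Q*q)
v = -52864/45 (v = -3 + (-1172 - (-143)/585) = -3 + (-1172 - 1*(-11/45)) = -3 + (-1172 + 11/45) = -3 - 52729/45 = -52864/45 ≈ -1174.8)
v - H(0 - 1*(-30), z(0, 0)) = -52864/45 - 36*(0 - 1*(-30)) = -52864/45 - 36*(0 + 30) = -52864/45 - 36*30 = -52864/45 - 1*1080 = -52864/45 - 1080 = -101464/45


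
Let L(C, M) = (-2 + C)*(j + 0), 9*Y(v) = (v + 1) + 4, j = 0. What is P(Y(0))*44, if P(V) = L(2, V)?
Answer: 0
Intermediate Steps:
Y(v) = 5/9 + v/9 (Y(v) = ((v + 1) + 4)/9 = ((1 + v) + 4)/9 = (5 + v)/9 = 5/9 + v/9)
L(C, M) = 0 (L(C, M) = (-2 + C)*(0 + 0) = (-2 + C)*0 = 0)
P(V) = 0
P(Y(0))*44 = 0*44 = 0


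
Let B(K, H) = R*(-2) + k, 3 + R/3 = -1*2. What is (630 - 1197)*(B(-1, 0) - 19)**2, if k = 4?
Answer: -127575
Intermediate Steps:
R = -15 (R = -9 + 3*(-1*2) = -9 + 3*(-2) = -9 - 6 = -15)
B(K, H) = 34 (B(K, H) = -15*(-2) + 4 = 30 + 4 = 34)
(630 - 1197)*(B(-1, 0) - 19)**2 = (630 - 1197)*(34 - 19)**2 = -567*15**2 = -567*225 = -127575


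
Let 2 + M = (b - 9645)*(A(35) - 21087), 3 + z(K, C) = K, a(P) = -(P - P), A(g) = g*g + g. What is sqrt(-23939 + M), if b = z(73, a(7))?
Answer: 8*sqrt(2965931) ≈ 13778.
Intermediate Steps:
A(g) = g + g**2 (A(g) = g**2 + g = g + g**2)
a(P) = 0 (a(P) = -1*0 = 0)
z(K, C) = -3 + K
b = 70 (b = -3 + 73 = 70)
M = 189843523 (M = -2 + (70 - 9645)*(35*(1 + 35) - 21087) = -2 - 9575*(35*36 - 21087) = -2 - 9575*(1260 - 21087) = -2 - 9575*(-19827) = -2 + 189843525 = 189843523)
sqrt(-23939 + M) = sqrt(-23939 + 189843523) = sqrt(189819584) = 8*sqrt(2965931)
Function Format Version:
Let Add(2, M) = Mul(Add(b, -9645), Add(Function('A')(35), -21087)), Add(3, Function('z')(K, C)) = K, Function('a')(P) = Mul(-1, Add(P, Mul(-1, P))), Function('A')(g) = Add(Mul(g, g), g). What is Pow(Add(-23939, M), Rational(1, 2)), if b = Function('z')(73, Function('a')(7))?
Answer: Mul(8, Pow(2965931, Rational(1, 2))) ≈ 13778.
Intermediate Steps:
Function('A')(g) = Add(g, Pow(g, 2)) (Function('A')(g) = Add(Pow(g, 2), g) = Add(g, Pow(g, 2)))
Function('a')(P) = 0 (Function('a')(P) = Mul(-1, 0) = 0)
Function('z')(K, C) = Add(-3, K)
b = 70 (b = Add(-3, 73) = 70)
M = 189843523 (M = Add(-2, Mul(Add(70, -9645), Add(Mul(35, Add(1, 35)), -21087))) = Add(-2, Mul(-9575, Add(Mul(35, 36), -21087))) = Add(-2, Mul(-9575, Add(1260, -21087))) = Add(-2, Mul(-9575, -19827)) = Add(-2, 189843525) = 189843523)
Pow(Add(-23939, M), Rational(1, 2)) = Pow(Add(-23939, 189843523), Rational(1, 2)) = Pow(189819584, Rational(1, 2)) = Mul(8, Pow(2965931, Rational(1, 2)))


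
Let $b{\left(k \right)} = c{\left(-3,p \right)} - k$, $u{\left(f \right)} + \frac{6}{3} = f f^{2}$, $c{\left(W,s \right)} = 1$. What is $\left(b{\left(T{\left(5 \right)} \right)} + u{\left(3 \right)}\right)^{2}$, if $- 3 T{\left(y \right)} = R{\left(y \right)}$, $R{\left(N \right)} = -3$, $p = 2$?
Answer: $625$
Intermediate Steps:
$T{\left(y \right)} = 1$ ($T{\left(y \right)} = \left(- \frac{1}{3}\right) \left(-3\right) = 1$)
$u{\left(f \right)} = -2 + f^{3}$ ($u{\left(f \right)} = -2 + f f^{2} = -2 + f^{3}$)
$b{\left(k \right)} = 1 - k$
$\left(b{\left(T{\left(5 \right)} \right)} + u{\left(3 \right)}\right)^{2} = \left(\left(1 - 1\right) - \left(2 - 3^{3}\right)\right)^{2} = \left(\left(1 - 1\right) + \left(-2 + 27\right)\right)^{2} = \left(0 + 25\right)^{2} = 25^{2} = 625$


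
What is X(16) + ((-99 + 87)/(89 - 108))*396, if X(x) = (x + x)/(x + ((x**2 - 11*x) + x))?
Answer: 33302/133 ≈ 250.39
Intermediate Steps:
X(x) = 2*x/(x**2 - 9*x) (X(x) = (2*x)/(x + (x**2 - 10*x)) = (2*x)/(x**2 - 9*x) = 2*x/(x**2 - 9*x))
X(16) + ((-99 + 87)/(89 - 108))*396 = 2/(-9 + 16) + ((-99 + 87)/(89 - 108))*396 = 2/7 - 12/(-19)*396 = 2*(1/7) - 12*(-1/19)*396 = 2/7 + (12/19)*396 = 2/7 + 4752/19 = 33302/133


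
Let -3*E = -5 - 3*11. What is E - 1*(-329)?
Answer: 1025/3 ≈ 341.67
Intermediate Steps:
E = 38/3 (E = -(-5 - 3*11)/3 = -(-5 - 33)/3 = -⅓*(-38) = 38/3 ≈ 12.667)
E - 1*(-329) = 38/3 - 1*(-329) = 38/3 + 329 = 1025/3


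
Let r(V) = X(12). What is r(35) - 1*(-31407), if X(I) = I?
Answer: 31419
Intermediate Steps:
r(V) = 12
r(35) - 1*(-31407) = 12 - 1*(-31407) = 12 + 31407 = 31419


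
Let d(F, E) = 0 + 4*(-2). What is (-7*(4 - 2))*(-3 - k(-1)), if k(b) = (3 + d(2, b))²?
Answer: 392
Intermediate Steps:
d(F, E) = -8 (d(F, E) = 0 - 8 = -8)
k(b) = 25 (k(b) = (3 - 8)² = (-5)² = 25)
(-7*(4 - 2))*(-3 - k(-1)) = (-7*(4 - 2))*(-3 - 1*25) = (-7*2)*(-3 - 25) = -14*(-28) = 392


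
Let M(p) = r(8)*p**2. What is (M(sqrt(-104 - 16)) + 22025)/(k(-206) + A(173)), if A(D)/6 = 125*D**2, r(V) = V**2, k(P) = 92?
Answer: 14345/22446842 ≈ 0.00063907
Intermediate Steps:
A(D) = 750*D**2 (A(D) = 6*(125*D**2) = 750*D**2)
M(p) = 64*p**2 (M(p) = 8**2*p**2 = 64*p**2)
(M(sqrt(-104 - 16)) + 22025)/(k(-206) + A(173)) = (64*(sqrt(-104 - 16))**2 + 22025)/(92 + 750*173**2) = (64*(sqrt(-120))**2 + 22025)/(92 + 750*29929) = (64*(2*I*sqrt(30))**2 + 22025)/(92 + 22446750) = (64*(-120) + 22025)/22446842 = (-7680 + 22025)*(1/22446842) = 14345*(1/22446842) = 14345/22446842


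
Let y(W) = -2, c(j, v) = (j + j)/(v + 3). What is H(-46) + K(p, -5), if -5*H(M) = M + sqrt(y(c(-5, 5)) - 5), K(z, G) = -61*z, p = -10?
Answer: 3096/5 - I*sqrt(7)/5 ≈ 619.2 - 0.52915*I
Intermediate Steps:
c(j, v) = 2*j/(3 + v) (c(j, v) = (2*j)/(3 + v) = 2*j/(3 + v))
H(M) = -M/5 - I*sqrt(7)/5 (H(M) = -(M + sqrt(-2 - 5))/5 = -(M + sqrt(-7))/5 = -(M + I*sqrt(7))/5 = -M/5 - I*sqrt(7)/5)
H(-46) + K(p, -5) = (-1/5*(-46) - I*sqrt(7)/5) - 61*(-10) = (46/5 - I*sqrt(7)/5) + 610 = 3096/5 - I*sqrt(7)/5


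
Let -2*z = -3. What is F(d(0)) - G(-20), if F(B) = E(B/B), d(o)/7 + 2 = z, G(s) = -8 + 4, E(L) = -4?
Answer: 0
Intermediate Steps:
G(s) = -4
z = 3/2 (z = -1/2*(-3) = 3/2 ≈ 1.5000)
d(o) = -7/2 (d(o) = -14 + 7*(3/2) = -14 + 21/2 = -7/2)
F(B) = -4
F(d(0)) - G(-20) = -4 - 1*(-4) = -4 + 4 = 0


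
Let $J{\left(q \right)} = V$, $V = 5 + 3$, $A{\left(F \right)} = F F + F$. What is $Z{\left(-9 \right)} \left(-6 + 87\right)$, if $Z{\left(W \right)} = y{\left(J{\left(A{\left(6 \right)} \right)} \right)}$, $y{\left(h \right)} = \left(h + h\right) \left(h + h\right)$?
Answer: $20736$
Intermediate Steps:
$A{\left(F \right)} = F + F^{2}$ ($A{\left(F \right)} = F^{2} + F = F + F^{2}$)
$V = 8$
$J{\left(q \right)} = 8$
$y{\left(h \right)} = 4 h^{2}$ ($y{\left(h \right)} = 2 h 2 h = 4 h^{2}$)
$Z{\left(W \right)} = 256$ ($Z{\left(W \right)} = 4 \cdot 8^{2} = 4 \cdot 64 = 256$)
$Z{\left(-9 \right)} \left(-6 + 87\right) = 256 \left(-6 + 87\right) = 256 \cdot 81 = 20736$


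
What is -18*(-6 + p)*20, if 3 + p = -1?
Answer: 3600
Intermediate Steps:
p = -4 (p = -3 - 1 = -4)
-18*(-6 + p)*20 = -18*(-6 - 4)*20 = -18*(-10)*20 = 180*20 = 3600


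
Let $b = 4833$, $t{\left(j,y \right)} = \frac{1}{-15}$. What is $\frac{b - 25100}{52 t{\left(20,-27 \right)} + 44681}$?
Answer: $- \frac{23385}{51551} \approx -0.45363$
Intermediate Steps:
$t{\left(j,y \right)} = - \frac{1}{15}$
$\frac{b - 25100}{52 t{\left(20,-27 \right)} + 44681} = \frac{4833 - 25100}{52 \left(- \frac{1}{15}\right) + 44681} = - \frac{20267}{- \frac{52}{15} + 44681} = - \frac{20267}{\frac{670163}{15}} = \left(-20267\right) \frac{15}{670163} = - \frac{23385}{51551}$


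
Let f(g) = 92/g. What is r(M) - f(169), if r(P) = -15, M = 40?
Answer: -2627/169 ≈ -15.544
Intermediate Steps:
r(M) - f(169) = -15 - 92/169 = -2627/169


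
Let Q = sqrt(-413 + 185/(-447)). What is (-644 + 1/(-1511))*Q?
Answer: -1946170*I*sqrt(20650953)/675417 ≈ -13094.0*I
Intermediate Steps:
Q = 2*I*sqrt(20650953)/447 (Q = sqrt(-413 + 185*(-1/447)) = sqrt(-413 - 185/447) = sqrt(-184796/447) = 2*I*sqrt(20650953)/447 ≈ 20.333*I)
(-644 + 1/(-1511))*Q = (-644 + 1/(-1511))*(2*I*sqrt(20650953)/447) = (-644 - 1/1511)*(2*I*sqrt(20650953)/447) = -1946170*I*sqrt(20650953)/675417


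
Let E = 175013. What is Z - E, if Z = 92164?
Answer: -82849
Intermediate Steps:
Z - E = 92164 - 1*175013 = 92164 - 175013 = -82849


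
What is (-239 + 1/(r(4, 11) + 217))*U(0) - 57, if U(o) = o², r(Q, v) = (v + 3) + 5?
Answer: -57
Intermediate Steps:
r(Q, v) = 8 + v (r(Q, v) = (3 + v) + 5 = 8 + v)
(-239 + 1/(r(4, 11) + 217))*U(0) - 57 = (-239 + 1/((8 + 11) + 217))*0² - 57 = (-239 + 1/(19 + 217))*0 - 57 = (-239 + 1/236)*0 - 57 = -56403/236*0 - 57 = 0 - 57 = -57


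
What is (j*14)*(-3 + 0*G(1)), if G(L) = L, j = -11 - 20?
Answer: 1302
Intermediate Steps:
j = -31
(j*14)*(-3 + 0*G(1)) = (-31*14)*(-3 + 0*1) = -434*(-3 + 0) = -434*(-3) = 1302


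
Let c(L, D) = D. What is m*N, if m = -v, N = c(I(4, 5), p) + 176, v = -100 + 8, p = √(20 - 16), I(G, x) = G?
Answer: 16376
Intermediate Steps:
p = 2 (p = √4 = 2)
v = -92
N = 178 (N = 2 + 176 = 178)
m = 92 (m = -1*(-92) = 92)
m*N = 92*178 = 16376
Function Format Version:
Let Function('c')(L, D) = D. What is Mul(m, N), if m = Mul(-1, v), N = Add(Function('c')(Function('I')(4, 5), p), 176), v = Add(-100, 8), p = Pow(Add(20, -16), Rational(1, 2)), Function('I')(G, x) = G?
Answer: 16376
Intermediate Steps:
p = 2 (p = Pow(4, Rational(1, 2)) = 2)
v = -92
N = 178 (N = Add(2, 176) = 178)
m = 92 (m = Mul(-1, -92) = 92)
Mul(m, N) = Mul(92, 178) = 16376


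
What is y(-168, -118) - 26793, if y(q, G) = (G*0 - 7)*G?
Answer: -25967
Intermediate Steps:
y(q, G) = -7*G (y(q, G) = (0 - 7)*G = -7*G)
y(-168, -118) - 26793 = -7*(-118) - 26793 = 826 - 26793 = -25967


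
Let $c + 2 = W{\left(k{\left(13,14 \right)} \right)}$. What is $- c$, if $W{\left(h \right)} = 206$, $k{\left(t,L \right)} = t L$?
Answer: $-204$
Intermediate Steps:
$k{\left(t,L \right)} = L t$
$c = 204$ ($c = -2 + 206 = 204$)
$- c = \left(-1\right) 204 = -204$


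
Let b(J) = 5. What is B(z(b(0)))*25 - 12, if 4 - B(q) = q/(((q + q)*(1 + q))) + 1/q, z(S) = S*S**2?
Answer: 110503/1260 ≈ 87.701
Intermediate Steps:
z(S) = S**3
B(q) = 4 - 1/q - 1/(2*(1 + q)) (B(q) = 4 - (q/(((q + q)*(1 + q))) + 1/q) = 4 - (q/(((2*q)*(1 + q))) + 1/q) = 4 - (q/((2*q*(1 + q))) + 1/q) = 4 - (q*(1/(2*q*(1 + q))) + 1/q) = 4 - (1/(2*(1 + q)) + 1/q) = 4 - (1/q + 1/(2*(1 + q))) = 4 + (-1/q - 1/(2*(1 + q))) = 4 - 1/q - 1/(2*(1 + q)))
B(z(b(0)))*25 - 12 = ((-2 + 5*5**3 + 8*(5**3)**2)/(2*(5**3)*(1 + 5**3)))*25 - 12 = ((1/2)*(-2 + 5*125 + 8*125**2)/(125*(1 + 125)))*25 - 12 = ((1/2)*(1/125)*(-2 + 625 + 8*15625)/126)*25 - 12 = ((1/2)*(1/125)*(1/126)*(-2 + 625 + 125000))*25 - 12 = ((1/2)*(1/125)*(1/126)*125623)*25 - 12 = (125623/31500)*25 - 12 = 125623/1260 - 12 = 110503/1260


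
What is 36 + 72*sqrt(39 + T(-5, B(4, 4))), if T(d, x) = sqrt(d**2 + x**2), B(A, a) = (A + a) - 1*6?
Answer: 36 + 72*sqrt(39 + sqrt(29)) ≈ 515.68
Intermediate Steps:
B(A, a) = -6 + A + a (B(A, a) = (A + a) - 6 = -6 + A + a)
36 + 72*sqrt(39 + T(-5, B(4, 4))) = 36 + 72*sqrt(39 + sqrt((-5)**2 + (-6 + 4 + 4)**2)) = 36 + 72*sqrt(39 + sqrt(25 + 2**2)) = 36 + 72*sqrt(39 + sqrt(25 + 4)) = 36 + 72*sqrt(39 + sqrt(29))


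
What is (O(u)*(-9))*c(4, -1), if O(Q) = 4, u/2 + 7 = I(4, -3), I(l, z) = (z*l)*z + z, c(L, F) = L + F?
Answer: -108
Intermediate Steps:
c(L, F) = F + L
I(l, z) = z + l*z² (I(l, z) = (l*z)*z + z = l*z² + z = z + l*z²)
u = 52 (u = -14 + 2*(-3*(1 + 4*(-3))) = -14 + 2*(-3*(1 - 12)) = -14 + 2*(-3*(-11)) = -14 + 2*33 = -14 + 66 = 52)
(O(u)*(-9))*c(4, -1) = (4*(-9))*(-1 + 4) = -36*3 = -108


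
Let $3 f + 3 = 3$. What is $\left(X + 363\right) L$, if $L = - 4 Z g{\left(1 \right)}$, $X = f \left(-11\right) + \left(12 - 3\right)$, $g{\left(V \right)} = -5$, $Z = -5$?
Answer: $-37200$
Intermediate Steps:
$f = 0$ ($f = -1 + \frac{1}{3} \cdot 3 = -1 + 1 = 0$)
$X = 9$ ($X = 0 \left(-11\right) + \left(12 - 3\right) = 0 + 9 = 9$)
$L = -100$ ($L = \left(-4\right) \left(-5\right) \left(-5\right) = 20 \left(-5\right) = -100$)
$\left(X + 363\right) L = \left(9 + 363\right) \left(-100\right) = 372 \left(-100\right) = -37200$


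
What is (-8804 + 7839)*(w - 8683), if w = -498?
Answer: 8859665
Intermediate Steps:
(-8804 + 7839)*(w - 8683) = (-8804 + 7839)*(-498 - 8683) = -965*(-9181) = 8859665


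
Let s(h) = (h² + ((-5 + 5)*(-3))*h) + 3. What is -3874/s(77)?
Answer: -1937/2966 ≈ -0.65307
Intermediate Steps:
s(h) = 3 + h² (s(h) = (h² + (0*(-3))*h) + 3 = (h² + 0*h) + 3 = (h² + 0) + 3 = h² + 3 = 3 + h²)
-3874/s(77) = -3874/(3 + 77²) = -3874/(3 + 5929) = -3874/5932 = -3874*1/5932 = -1937/2966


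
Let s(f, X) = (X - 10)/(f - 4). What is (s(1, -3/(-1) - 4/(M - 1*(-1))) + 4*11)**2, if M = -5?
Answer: 2116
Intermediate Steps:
s(f, X) = (-10 + X)/(-4 + f)
(s(1, -3/(-1) - 4/(M - 1*(-1))) + 4*11)**2 = ((-10 + (-3/(-1) - 4/(-5 - 1*(-1))))/(-4 + 1) + 4*11)**2 = ((-10 + (-3*(-1) - 4/(-5 + 1)))/(-3) + 44)**2 = (-(-10 + (3 - 4/(-4)))/3 + 44)**2 = (-(-10 + (3 - 4*(-1/4)))/3 + 44)**2 = (-(-10 + (3 + 1))/3 + 44)**2 = (-(-10 + 4)/3 + 44)**2 = (-1/3*(-6) + 44)**2 = (2 + 44)**2 = 46**2 = 2116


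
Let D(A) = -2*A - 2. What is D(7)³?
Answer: -4096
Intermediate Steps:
D(A) = -2 - 2*A
D(7)³ = (-2 - 2*7)³ = (-2 - 14)³ = (-16)³ = -4096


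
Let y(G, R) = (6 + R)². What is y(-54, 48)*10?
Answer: 29160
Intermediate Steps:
y(-54, 48)*10 = (6 + 48)²*10 = 54²*10 = 2916*10 = 29160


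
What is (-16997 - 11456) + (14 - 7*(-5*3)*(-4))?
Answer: -28859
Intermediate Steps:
(-16997 - 11456) + (14 - 7*(-5*3)*(-4)) = -28453 + (14 - (-105)*(-4)) = -28453 + (14 - 7*60) = -28453 + (14 - 420) = -28453 - 406 = -28859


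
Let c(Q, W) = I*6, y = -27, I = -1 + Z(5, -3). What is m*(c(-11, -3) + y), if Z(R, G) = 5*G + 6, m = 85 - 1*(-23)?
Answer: -9396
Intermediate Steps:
m = 108 (m = 85 + 23 = 108)
Z(R, G) = 6 + 5*G
I = -10 (I = -1 + (6 + 5*(-3)) = -1 + (6 - 15) = -1 - 9 = -10)
c(Q, W) = -60 (c(Q, W) = -10*6 = -60)
m*(c(-11, -3) + y) = 108*(-60 - 27) = 108*(-87) = -9396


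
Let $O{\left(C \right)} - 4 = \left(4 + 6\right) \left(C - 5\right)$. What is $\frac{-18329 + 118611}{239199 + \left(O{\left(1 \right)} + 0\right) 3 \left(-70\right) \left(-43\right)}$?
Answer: $- \frac{100282}{85881} \approx -1.1677$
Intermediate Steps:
$O{\left(C \right)} = -46 + 10 C$ ($O{\left(C \right)} = 4 + \left(4 + 6\right) \left(C - 5\right) = 4 + 10 \left(-5 + C\right) = 4 + \left(-50 + 10 C\right) = -46 + 10 C$)
$\frac{-18329 + 118611}{239199 + \left(O{\left(1 \right)} + 0\right) 3 \left(-70\right) \left(-43\right)} = \frac{-18329 + 118611}{239199 + \left(\left(-46 + 10 \cdot 1\right) + 0\right) 3 \left(-70\right) \left(-43\right)} = \frac{100282}{239199 + \left(\left(-46 + 10\right) + 0\right) 3 \left(-70\right) \left(-43\right)} = \frac{100282}{239199 + \left(-36 + 0\right) 3 \left(-70\right) \left(-43\right)} = \frac{100282}{239199 + \left(-36\right) 3 \left(-70\right) \left(-43\right)} = \frac{100282}{239199 + \left(-108\right) \left(-70\right) \left(-43\right)} = \frac{100282}{239199 + 7560 \left(-43\right)} = \frac{100282}{239199 - 325080} = \frac{100282}{-85881} = 100282 \left(- \frac{1}{85881}\right) = - \frac{100282}{85881}$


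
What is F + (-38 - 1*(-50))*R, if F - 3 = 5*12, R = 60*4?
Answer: 2943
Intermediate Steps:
R = 240
F = 63 (F = 3 + 5*12 = 3 + 60 = 63)
F + (-38 - 1*(-50))*R = 63 + (-38 - 1*(-50))*240 = 63 + (-38 + 50)*240 = 63 + 12*240 = 63 + 2880 = 2943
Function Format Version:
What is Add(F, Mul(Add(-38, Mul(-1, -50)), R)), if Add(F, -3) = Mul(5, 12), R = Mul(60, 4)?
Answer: 2943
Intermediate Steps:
R = 240
F = 63 (F = Add(3, Mul(5, 12)) = Add(3, 60) = 63)
Add(F, Mul(Add(-38, Mul(-1, -50)), R)) = Add(63, Mul(Add(-38, Mul(-1, -50)), 240)) = Add(63, Mul(Add(-38, 50), 240)) = Add(63, Mul(12, 240)) = Add(63, 2880) = 2943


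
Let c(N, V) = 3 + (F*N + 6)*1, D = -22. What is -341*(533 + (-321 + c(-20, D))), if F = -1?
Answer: -82181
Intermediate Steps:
c(N, V) = 9 - N (c(N, V) = 3 + (-N + 6)*1 = 3 + (6 - N)*1 = 3 + (6 - N) = 9 - N)
-341*(533 + (-321 + c(-20, D))) = -341*(533 + (-321 + (9 - 1*(-20)))) = -341*(533 + (-321 + (9 + 20))) = -341*(533 + (-321 + 29)) = -341*(533 - 292) = -341*241 = -82181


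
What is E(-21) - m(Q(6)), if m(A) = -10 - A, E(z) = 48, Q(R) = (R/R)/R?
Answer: 349/6 ≈ 58.167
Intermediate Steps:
Q(R) = 1/R
E(-21) - m(Q(6)) = 48 - (-10 - 1/6) = 48 - 1*(-61/6) = 48 + 61/6 = 349/6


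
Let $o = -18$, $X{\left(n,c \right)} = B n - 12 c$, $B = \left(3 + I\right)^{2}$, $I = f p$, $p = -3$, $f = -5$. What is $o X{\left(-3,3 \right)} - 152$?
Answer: $17992$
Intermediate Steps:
$I = 15$ ($I = \left(-5\right) \left(-3\right) = 15$)
$B = 324$ ($B = \left(3 + 15\right)^{2} = 18^{2} = 324$)
$X{\left(n,c \right)} = - 12 c + 324 n$ ($X{\left(n,c \right)} = 324 n - 12 c = - 12 c + 324 n$)
$o X{\left(-3,3 \right)} - 152 = - 18 \left(\left(-12\right) 3 + 324 \left(-3\right)\right) - 152 = - 18 \left(-36 - 972\right) - 152 = \left(-18\right) \left(-1008\right) - 152 = 18144 - 152 = 17992$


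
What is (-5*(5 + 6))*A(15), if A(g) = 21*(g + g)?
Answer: -34650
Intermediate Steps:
A(g) = 42*g (A(g) = 21*(2*g) = 42*g)
(-5*(5 + 6))*A(15) = (-5*(5 + 6))*(42*15) = -5*11*630 = -55*630 = -34650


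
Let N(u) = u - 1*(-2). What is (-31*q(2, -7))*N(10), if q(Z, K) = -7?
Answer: 2604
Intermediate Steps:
N(u) = 2 + u (N(u) = u + 2 = 2 + u)
(-31*q(2, -7))*N(10) = (-31*(-7))*(2 + 10) = 217*12 = 2604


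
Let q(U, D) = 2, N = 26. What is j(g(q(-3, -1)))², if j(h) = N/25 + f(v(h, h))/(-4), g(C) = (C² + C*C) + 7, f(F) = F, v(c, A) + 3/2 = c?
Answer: 218089/40000 ≈ 5.4522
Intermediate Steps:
v(c, A) = -3/2 + c
g(C) = 7 + 2*C² (g(C) = (C² + C²) + 7 = 2*C² + 7 = 7 + 2*C²)
j(h) = 283/200 - h/4 (j(h) = 26/25 + (-3/2 + h)/(-4) = 26*(1/25) + (-3/2 + h)*(-¼) = 26/25 + (3/8 - h/4) = 283/200 - h/4)
j(g(q(-3, -1)))² = (283/200 - (7 + 2*2²)/4)² = (283/200 - (7 + 2*4)/4)² = (283/200 - (7 + 8)/4)² = (283/200 - ¼*15)² = (283/200 - 15/4)² = (-467/200)² = 218089/40000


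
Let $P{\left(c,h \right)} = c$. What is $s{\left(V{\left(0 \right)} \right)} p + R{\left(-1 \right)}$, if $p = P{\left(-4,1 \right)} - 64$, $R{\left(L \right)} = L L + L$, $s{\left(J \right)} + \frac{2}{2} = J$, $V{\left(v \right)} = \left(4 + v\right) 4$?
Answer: $-1020$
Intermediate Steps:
$V{\left(v \right)} = 16 + 4 v$
$s{\left(J \right)} = -1 + J$
$R{\left(L \right)} = L + L^{2}$ ($R{\left(L \right)} = L^{2} + L = L + L^{2}$)
$p = -68$ ($p = -4 - 64 = -68$)
$s{\left(V{\left(0 \right)} \right)} p + R{\left(-1 \right)} = \left(-1 + \left(16 + 4 \cdot 0\right)\right) \left(-68\right) - \left(1 - 1\right) = \left(-1 + \left(16 + 0\right)\right) \left(-68\right) - 0 = \left(-1 + 16\right) \left(-68\right) + 0 = 15 \left(-68\right) + 0 = -1020 + 0 = -1020$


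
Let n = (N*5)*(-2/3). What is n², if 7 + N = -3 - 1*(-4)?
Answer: 400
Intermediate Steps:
N = -6 (N = -7 + (-3 - 1*(-4)) = -7 + (-3 + 4) = -7 + 1 = -6)
n = 20 (n = (-6*5)*(-2/3) = -(-60)/3 = -30*(-⅔) = 20)
n² = 20² = 400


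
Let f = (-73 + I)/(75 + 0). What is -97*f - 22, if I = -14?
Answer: 2263/25 ≈ 90.520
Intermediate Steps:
f = -29/25 (f = (-73 - 14)/(75 + 0) = -87/75 = -87*1/75 = -29/25 ≈ -1.1600)
-97*f - 22 = -97*(-29/25) - 22 = 2813/25 - 22 = 2263/25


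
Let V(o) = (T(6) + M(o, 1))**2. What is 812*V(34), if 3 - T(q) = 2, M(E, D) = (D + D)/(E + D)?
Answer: 158804/175 ≈ 907.45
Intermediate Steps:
M(E, D) = 2*D/(D + E) (M(E, D) = (2*D)/(D + E) = 2*D/(D + E))
T(q) = 1 (T(q) = 3 - 1*2 = 3 - 2 = 1)
V(o) = (1 + 2/(1 + o))**2 (V(o) = (1 + 2*1/(1 + o))**2 = (1 + 2/(1 + o))**2)
812*V(34) = 812*((3 + 34)**2/(1 + 34)**2) = 812*(37**2/35**2) = 812*((1/1225)*1369) = 812*(1369/1225) = 158804/175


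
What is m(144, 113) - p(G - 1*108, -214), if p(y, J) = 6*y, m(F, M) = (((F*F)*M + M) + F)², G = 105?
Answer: 5491640730643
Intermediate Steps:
m(F, M) = (F + M + M*F²)² (m(F, M) = ((F²*M + M) + F)² = ((M*F² + M) + F)² = ((M + M*F²) + F)² = (F + M + M*F²)²)
m(144, 113) - p(G - 1*108, -214) = (144 + 113 + 113*144²)² - 6*(105 - 1*108) = (144 + 113 + 113*20736)² - 6*(105 - 108) = (144 + 113 + 2343168)² - 6*(-3) = 2343425² - 1*(-18) = 5491640730625 + 18 = 5491640730643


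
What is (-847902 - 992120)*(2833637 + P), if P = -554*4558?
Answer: -567655987110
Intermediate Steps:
P = -2525132
(-847902 - 992120)*(2833637 + P) = (-847902 - 992120)*(2833637 - 2525132) = -1840022*308505 = -567655987110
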